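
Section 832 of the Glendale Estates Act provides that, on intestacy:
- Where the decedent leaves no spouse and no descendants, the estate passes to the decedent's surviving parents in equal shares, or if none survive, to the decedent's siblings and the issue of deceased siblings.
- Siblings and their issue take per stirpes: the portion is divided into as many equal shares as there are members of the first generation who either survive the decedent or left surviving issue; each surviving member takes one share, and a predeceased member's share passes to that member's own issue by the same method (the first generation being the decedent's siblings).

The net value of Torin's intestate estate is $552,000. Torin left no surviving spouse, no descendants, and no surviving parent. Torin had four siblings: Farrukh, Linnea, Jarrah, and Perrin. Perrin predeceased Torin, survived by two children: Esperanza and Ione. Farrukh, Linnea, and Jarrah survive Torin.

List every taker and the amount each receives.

The entire $552,000 passes to the siblings and their issue.
That amount ($552,000) is divided into 4 shares of $138,000: Farrukh, Linnea, and Jarrah each take $138,000; Perrin's $138,000 share passes to Perrin's issue.
Perrin's share ($138,000) is divided into 2 shares of $69,000: Esperanza and Ione each take $69,000.

Farrukh: $138,000; Linnea: $138,000; Jarrah: $138,000; Esperanza: $69,000; Ione: $69,000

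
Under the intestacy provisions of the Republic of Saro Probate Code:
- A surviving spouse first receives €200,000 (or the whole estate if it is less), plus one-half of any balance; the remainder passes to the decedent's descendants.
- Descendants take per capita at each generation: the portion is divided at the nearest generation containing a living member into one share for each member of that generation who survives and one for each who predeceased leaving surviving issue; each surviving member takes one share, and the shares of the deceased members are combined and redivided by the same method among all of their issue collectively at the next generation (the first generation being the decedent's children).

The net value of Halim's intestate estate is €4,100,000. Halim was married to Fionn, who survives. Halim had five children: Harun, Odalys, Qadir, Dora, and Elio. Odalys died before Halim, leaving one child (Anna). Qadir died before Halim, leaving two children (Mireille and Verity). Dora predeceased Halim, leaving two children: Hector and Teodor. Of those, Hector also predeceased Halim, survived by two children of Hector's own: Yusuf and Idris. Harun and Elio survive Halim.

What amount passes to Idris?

Fionn first takes €200,000, leaving a balance of €3,900,000. Fionn then takes one-half of the balance (€1,950,000), for a total of €2,150,000. The remaining €1,950,000 passes to the descendants.
The descendants' portion (€1,950,000) is divided at the children's generation into 5 shares of €390,000. Harun and Elio each take €390,000. The 3 shares of the deceased (Odalys, Qadir, and Dora) are combined into a pool of €1,170,000.
That pool (€1,170,000) is divided at the grandchildren's generation into 5 shares of €234,000. Anna, Mireille, Verity, and Teodor each take €234,000. The remaining share for the deceased Hector (€234,000) is carried to the next generation.
That pool (€234,000) is divided at the great-grandchildren's generation equally among Yusuf and Idris: €117,000 each.

Idris receives €117,000.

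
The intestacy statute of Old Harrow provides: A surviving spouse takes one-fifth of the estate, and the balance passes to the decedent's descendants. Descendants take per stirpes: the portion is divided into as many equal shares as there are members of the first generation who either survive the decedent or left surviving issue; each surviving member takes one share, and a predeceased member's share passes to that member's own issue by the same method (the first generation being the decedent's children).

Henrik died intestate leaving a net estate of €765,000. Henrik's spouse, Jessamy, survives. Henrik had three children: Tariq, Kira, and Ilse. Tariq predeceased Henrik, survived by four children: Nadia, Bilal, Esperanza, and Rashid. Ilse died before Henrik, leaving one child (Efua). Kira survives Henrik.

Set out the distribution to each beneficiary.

Jessamy takes one-fifth of €765,000 = €153,000. The remaining €612,000 passes to the descendants.
The descendants' portion (€612,000) is divided into 3 shares of €204,000: Kira takes €204,000; Tariq's €204,000 share passes to Tariq's issue; Ilse's €204,000 share passes to Ilse's issue.
Tariq's share (€204,000) is divided into 4 shares of €51,000: Nadia, Bilal, Esperanza, and Rashid each take €51,000.
Ilse's share (€204,000) passes entirely to Efua.

Jessamy: €153,000; Nadia: €51,000; Bilal: €51,000; Esperanza: €51,000; Rashid: €51,000; Kira: €204,000; Efua: €204,000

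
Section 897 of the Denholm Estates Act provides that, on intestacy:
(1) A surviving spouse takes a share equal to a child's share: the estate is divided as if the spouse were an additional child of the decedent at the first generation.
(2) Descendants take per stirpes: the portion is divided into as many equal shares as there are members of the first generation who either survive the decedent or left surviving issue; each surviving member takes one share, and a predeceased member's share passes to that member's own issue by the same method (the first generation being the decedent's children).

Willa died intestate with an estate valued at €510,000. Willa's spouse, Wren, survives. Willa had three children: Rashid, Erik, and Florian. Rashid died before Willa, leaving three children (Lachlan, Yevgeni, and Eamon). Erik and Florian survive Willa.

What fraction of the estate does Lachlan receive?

Lachlan receives 1/12 of the estate.

The spouse counts as an additional share at the children's level, so there are 4 primary shares of €127,500. Wren takes one such share (€127,500).
The children's combined portion (€382,500) is divided into 3 shares of €127,500: Erik and Florian each take €127,500; Rashid's €127,500 share passes to Rashid's issue.
Rashid's share (€127,500) is divided into 3 shares of €42,500: Lachlan, Yevgeni, and Eamon each take €42,500.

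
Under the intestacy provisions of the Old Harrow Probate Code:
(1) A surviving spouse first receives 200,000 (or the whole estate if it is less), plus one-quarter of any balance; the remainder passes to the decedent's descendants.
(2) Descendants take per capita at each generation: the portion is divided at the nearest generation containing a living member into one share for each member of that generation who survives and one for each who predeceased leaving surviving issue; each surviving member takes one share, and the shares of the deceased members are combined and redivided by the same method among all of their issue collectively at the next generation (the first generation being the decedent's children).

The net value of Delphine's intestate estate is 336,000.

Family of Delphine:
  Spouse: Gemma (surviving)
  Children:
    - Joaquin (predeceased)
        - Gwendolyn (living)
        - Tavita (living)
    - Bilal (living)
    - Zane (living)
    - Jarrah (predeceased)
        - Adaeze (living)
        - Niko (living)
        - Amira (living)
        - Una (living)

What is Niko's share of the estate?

Niko receives 8,500.

Gemma first takes 200,000, leaving a balance of 136,000. Gemma then takes one-quarter of the balance (34,000), for a total of 234,000. The remaining 102,000 passes to the descendants.
The descendants' portion (102,000) is divided at the children's generation into 4 shares of 25,500. Bilal and Zane each take 25,500. The 2 shares of the deceased (Joaquin and Jarrah) are combined into a pool of 51,000.
That pool (51,000) is divided at the grandchildren's generation equally among Gwendolyn, Tavita, Adaeze, Niko, Amira, and Una: 8,500 each.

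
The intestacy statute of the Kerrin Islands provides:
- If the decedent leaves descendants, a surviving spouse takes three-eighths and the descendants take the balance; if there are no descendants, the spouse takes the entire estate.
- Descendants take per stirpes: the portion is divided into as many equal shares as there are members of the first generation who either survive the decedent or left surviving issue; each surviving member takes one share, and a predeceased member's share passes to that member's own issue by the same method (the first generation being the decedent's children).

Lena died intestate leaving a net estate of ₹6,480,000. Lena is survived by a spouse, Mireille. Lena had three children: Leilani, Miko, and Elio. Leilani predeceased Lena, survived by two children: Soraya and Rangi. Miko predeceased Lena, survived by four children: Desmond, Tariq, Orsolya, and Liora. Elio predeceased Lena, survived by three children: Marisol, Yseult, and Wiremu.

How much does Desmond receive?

Mireille takes three-eighths of ₹6,480,000 = ₹2,430,000. The remaining ₹4,050,000 passes to the descendants.
The descendants' portion (₹4,050,000) is divided into 3 shares of ₹1,350,000: Leilani's ₹1,350,000 share passes to Leilani's issue; Miko's ₹1,350,000 share passes to Miko's issue; Elio's ₹1,350,000 share passes to Elio's issue.
Leilani's share (₹1,350,000) is divided into 2 shares of ₹675,000: Soraya and Rangi each take ₹675,000.
Miko's share (₹1,350,000) is divided into 4 shares of ₹337,500: Desmond, Tariq, Orsolya, and Liora each take ₹337,500.
Elio's share (₹1,350,000) is divided into 3 shares of ₹450,000: Marisol, Yseult, and Wiremu each take ₹450,000.

Desmond receives ₹337,500.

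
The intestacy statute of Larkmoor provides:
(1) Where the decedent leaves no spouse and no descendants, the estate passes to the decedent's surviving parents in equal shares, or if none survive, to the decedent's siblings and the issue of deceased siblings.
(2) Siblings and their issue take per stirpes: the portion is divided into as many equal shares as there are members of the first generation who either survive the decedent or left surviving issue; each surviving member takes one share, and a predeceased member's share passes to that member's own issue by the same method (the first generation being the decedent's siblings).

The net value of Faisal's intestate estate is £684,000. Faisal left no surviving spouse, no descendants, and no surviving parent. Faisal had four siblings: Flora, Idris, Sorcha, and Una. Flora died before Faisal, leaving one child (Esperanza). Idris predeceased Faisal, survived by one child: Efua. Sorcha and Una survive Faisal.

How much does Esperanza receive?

Esperanza receives £171,000.

The entire £684,000 passes to the siblings and their issue.
That amount (£684,000) is divided into 4 shares of £171,000: Sorcha and Una each take £171,000; Flora's £171,000 share passes to Flora's issue; Idris's £171,000 share passes to Idris's issue.
Flora's share (£171,000) passes entirely to Esperanza.
Idris's share (£171,000) passes entirely to Efua.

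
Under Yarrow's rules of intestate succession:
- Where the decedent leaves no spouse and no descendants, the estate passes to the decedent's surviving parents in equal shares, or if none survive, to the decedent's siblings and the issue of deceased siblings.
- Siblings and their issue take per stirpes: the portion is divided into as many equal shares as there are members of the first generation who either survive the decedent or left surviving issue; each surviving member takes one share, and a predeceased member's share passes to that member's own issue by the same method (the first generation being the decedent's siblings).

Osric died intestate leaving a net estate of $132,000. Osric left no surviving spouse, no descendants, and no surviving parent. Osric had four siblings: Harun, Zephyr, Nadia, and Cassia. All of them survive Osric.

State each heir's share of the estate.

Harun: $33,000; Zephyr: $33,000; Nadia: $33,000; Cassia: $33,000

The entire $132,000 passes to the siblings and their issue.
That amount ($132,000) is divided into 4 shares of $33,000: Harun, Zephyr, Nadia, and Cassia each take $33,000.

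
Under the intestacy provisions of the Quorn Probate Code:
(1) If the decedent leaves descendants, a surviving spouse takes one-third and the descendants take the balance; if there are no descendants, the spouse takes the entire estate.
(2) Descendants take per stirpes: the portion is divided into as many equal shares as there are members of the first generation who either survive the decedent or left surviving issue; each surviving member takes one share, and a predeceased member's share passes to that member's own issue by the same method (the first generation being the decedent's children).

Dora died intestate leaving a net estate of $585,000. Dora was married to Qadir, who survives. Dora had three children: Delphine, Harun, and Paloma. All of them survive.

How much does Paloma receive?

Paloma receives $130,000.

Qadir takes one-third of $585,000 = $195,000. The remaining $390,000 passes to the descendants.
The descendants' portion ($390,000) is divided into 3 shares of $130,000: Delphine, Harun, and Paloma each take $130,000.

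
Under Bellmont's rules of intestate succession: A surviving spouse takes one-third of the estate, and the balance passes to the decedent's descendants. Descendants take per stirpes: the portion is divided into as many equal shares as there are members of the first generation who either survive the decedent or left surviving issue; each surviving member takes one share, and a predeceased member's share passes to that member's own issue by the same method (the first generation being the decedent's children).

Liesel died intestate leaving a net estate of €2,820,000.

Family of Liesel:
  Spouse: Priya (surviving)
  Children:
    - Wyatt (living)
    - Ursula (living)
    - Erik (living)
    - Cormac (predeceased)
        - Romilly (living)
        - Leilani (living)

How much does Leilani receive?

Leilani receives €235,000.

Priya takes one-third of €2,820,000 = €940,000. The remaining €1,880,000 passes to the descendants.
The descendants' portion (€1,880,000) is divided into 4 shares of €470,000: Wyatt, Ursula, and Erik each take €470,000; Cormac's €470,000 share passes to Cormac's issue.
Cormac's share (€470,000) is divided into 2 shares of €235,000: Romilly and Leilani each take €235,000.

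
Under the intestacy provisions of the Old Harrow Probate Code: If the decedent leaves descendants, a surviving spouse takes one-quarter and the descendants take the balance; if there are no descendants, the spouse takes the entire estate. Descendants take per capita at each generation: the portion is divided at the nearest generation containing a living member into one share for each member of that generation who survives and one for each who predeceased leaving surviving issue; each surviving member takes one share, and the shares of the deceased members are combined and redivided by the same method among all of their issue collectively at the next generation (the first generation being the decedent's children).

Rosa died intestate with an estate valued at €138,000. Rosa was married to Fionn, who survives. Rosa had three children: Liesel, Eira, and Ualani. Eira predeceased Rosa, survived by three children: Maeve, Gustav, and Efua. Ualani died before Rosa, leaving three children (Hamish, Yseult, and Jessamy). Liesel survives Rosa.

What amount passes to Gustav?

Fionn takes one-quarter of €138,000 = €34,500. The remaining €103,500 passes to the descendants.
The descendants' portion (€103,500) is divided at the children's generation into 3 shares of €34,500. Liesel takes €34,500. The 2 shares of the deceased (Eira and Ualani) are combined into a pool of €69,000.
That pool (€69,000) is divided at the grandchildren's generation equally among Maeve, Gustav, Efua, Hamish, Yseult, and Jessamy: €11,500 each.

Gustav receives €11,500.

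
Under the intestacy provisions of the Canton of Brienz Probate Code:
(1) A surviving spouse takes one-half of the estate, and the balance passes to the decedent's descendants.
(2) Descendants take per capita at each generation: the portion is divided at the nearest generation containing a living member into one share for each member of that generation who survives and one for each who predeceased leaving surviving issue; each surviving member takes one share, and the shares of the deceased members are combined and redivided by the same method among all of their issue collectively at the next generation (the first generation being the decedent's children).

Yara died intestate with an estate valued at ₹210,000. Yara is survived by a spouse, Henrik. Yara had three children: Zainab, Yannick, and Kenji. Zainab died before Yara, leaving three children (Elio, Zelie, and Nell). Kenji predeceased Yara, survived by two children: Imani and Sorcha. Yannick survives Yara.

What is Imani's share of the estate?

Henrik takes one-half of ₹210,000 = ₹105,000. The remaining ₹105,000 passes to the descendants.
The descendants' portion (₹105,000) is divided at the children's generation into 3 shares of ₹35,000. Yannick takes ₹35,000. The 2 shares of the deceased (Zainab and Kenji) are combined into a pool of ₹70,000.
That pool (₹70,000) is divided at the grandchildren's generation equally among Elio, Zelie, Nell, Imani, and Sorcha: ₹14,000 each.

Imani receives ₹14,000.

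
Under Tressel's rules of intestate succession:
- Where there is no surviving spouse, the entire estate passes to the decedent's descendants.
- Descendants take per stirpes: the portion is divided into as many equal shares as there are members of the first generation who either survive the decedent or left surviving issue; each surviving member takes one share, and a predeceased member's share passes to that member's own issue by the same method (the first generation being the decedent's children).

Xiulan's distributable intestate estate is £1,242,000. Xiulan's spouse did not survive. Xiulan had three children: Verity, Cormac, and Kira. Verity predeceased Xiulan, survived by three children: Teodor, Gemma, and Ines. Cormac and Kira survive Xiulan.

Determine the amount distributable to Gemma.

The entire £1,242,000 passes to the descendants.
That amount (£1,242,000) is divided into 3 shares of £414,000: Cormac and Kira each take £414,000; Verity's £414,000 share passes to Verity's issue.
Verity's share (£414,000) is divided into 3 shares of £138,000: Teodor, Gemma, and Ines each take £138,000.

Gemma receives £138,000.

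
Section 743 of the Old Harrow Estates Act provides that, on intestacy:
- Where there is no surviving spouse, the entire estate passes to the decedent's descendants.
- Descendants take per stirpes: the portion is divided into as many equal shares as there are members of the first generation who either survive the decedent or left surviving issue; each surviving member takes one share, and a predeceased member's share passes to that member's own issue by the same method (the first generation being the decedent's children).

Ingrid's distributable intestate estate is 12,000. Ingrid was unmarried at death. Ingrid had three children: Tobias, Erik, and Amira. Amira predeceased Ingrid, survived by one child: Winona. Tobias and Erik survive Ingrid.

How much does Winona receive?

The entire 12,000 passes to the descendants.
That amount (12,000) is divided into 3 shares of 4,000: Tobias and Erik each take 4,000; Amira's 4,000 share passes to Amira's issue.
Amira's share (4,000) passes entirely to Winona.

Winona receives 4,000.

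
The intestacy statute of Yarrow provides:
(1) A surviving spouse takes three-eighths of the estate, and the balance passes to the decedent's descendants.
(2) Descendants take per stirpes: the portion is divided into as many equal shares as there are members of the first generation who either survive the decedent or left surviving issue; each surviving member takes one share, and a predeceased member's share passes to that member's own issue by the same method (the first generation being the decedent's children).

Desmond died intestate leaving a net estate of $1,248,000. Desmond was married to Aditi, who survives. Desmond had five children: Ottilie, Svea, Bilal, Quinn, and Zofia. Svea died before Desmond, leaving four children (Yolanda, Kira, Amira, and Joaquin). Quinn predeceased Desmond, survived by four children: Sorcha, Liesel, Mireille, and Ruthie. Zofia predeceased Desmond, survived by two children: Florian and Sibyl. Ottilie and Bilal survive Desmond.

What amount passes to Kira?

Aditi takes three-eighths of $1,248,000 = $468,000. The remaining $780,000 passes to the descendants.
The descendants' portion ($780,000) is divided into 5 shares of $156,000: Ottilie and Bilal each take $156,000; Svea's $156,000 share passes to Svea's issue; Quinn's $156,000 share passes to Quinn's issue; Zofia's $156,000 share passes to Zofia's issue.
Svea's share ($156,000) is divided into 4 shares of $39,000: Yolanda, Kira, Amira, and Joaquin each take $39,000.
Quinn's share ($156,000) is divided into 4 shares of $39,000: Sorcha, Liesel, Mireille, and Ruthie each take $39,000.
Zofia's share ($156,000) is divided into 2 shares of $78,000: Florian and Sibyl each take $78,000.

Kira receives $39,000.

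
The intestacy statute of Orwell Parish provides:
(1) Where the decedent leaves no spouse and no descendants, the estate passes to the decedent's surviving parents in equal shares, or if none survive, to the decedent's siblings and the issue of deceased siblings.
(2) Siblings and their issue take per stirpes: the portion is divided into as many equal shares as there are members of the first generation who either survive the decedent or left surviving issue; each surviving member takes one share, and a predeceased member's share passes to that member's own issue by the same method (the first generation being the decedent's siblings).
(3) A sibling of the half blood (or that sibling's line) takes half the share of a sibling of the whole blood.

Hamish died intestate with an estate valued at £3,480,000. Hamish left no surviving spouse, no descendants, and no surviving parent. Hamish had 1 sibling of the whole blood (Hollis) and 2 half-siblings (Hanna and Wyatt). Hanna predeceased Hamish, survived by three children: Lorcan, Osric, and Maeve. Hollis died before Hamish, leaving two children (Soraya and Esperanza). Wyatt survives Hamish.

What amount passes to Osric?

Osric receives £290,000.

The entire £3,480,000 passes to the siblings and their issue.
Counting each half-blood sibling's line as half a unit, there are 2 units in £3,480,000, so one unit is £1,740,000. Whole-blood lines (Hollis) take £1,740,000 each; half-blood lines (Hanna and Wyatt) take £870,000 each.
Hanna's share (£870,000) is divided into 3 shares of £290,000: Lorcan, Osric, and Maeve each take £290,000.
Hollis's share (£1,740,000) is divided into 2 shares of £870,000: Soraya and Esperanza each take £870,000.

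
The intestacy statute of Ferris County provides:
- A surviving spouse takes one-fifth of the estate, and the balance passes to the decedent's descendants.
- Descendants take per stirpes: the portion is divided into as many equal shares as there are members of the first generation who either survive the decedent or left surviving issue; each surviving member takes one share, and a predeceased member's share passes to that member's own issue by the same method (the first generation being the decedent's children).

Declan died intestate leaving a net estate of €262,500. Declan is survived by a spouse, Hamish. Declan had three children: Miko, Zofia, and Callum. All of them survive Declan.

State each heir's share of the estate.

Hamish: €52,500; Miko: €70,000; Zofia: €70,000; Callum: €70,000

Hamish takes one-fifth of €262,500 = €52,500. The remaining €210,000 passes to the descendants.
The descendants' portion (€210,000) is divided into 3 shares of €70,000: Miko, Zofia, and Callum each take €70,000.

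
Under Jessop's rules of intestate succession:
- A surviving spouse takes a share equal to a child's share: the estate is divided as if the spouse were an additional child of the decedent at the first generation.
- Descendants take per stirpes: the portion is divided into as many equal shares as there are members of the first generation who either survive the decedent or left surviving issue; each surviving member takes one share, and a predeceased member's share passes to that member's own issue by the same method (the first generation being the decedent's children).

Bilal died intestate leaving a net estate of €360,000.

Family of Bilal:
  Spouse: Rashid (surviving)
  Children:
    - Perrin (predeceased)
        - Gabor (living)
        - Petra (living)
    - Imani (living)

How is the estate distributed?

Rashid: €120,000; Gabor: €60,000; Petra: €60,000; Imani: €120,000

The spouse counts as an additional share at the children's level, so there are 3 primary shares of €120,000. Rashid takes one such share (€120,000).
The children's combined portion (€240,000) is divided into 2 shares of €120,000: Imani takes €120,000; Perrin's €120,000 share passes to Perrin's issue.
Perrin's share (€120,000) is divided into 2 shares of €60,000: Gabor and Petra each take €60,000.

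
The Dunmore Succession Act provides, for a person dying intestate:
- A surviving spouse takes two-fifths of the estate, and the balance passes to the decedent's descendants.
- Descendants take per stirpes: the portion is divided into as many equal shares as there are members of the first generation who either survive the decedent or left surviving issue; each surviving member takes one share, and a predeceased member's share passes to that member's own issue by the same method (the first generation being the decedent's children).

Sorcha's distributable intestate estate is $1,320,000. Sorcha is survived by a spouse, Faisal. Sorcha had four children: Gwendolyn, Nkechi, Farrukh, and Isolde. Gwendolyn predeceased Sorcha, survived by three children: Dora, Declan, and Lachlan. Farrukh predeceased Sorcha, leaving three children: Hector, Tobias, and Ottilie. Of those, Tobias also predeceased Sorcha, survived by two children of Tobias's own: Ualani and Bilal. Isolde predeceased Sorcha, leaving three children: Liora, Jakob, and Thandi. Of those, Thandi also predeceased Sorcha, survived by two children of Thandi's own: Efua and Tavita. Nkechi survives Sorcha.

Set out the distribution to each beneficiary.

Faisal takes two-fifths of $1,320,000 = $528,000. The remaining $792,000 passes to the descendants.
The descendants' portion ($792,000) is divided into 4 shares of $198,000: Nkechi takes $198,000; Gwendolyn's $198,000 share passes to Gwendolyn's issue; Farrukh's $198,000 share passes to Farrukh's issue; Isolde's $198,000 share passes to Isolde's issue.
Gwendolyn's share ($198,000) is divided into 3 shares of $66,000: Dora, Declan, and Lachlan each take $66,000.
Farrukh's share ($198,000) is divided into 3 shares of $66,000: Hector and Ottilie each take $66,000; Tobias's $66,000 share passes to Tobias's issue.
Tobias's share ($66,000) is divided into 2 shares of $33,000: Ualani and Bilal each take $33,000.
Isolde's share ($198,000) is divided into 3 shares of $66,000: Liora and Jakob each take $66,000; Thandi's $66,000 share passes to Thandi's issue.
Thandi's share ($66,000) is divided into 2 shares of $33,000: Efua and Tavita each take $33,000.

Faisal: $528,000; Dora: $66,000; Declan: $66,000; Lachlan: $66,000; Nkechi: $198,000; Hector: $66,000; Ualani: $33,000; Bilal: $33,000; Ottilie: $66,000; Liora: $66,000; Jakob: $66,000; Efua: $33,000; Tavita: $33,000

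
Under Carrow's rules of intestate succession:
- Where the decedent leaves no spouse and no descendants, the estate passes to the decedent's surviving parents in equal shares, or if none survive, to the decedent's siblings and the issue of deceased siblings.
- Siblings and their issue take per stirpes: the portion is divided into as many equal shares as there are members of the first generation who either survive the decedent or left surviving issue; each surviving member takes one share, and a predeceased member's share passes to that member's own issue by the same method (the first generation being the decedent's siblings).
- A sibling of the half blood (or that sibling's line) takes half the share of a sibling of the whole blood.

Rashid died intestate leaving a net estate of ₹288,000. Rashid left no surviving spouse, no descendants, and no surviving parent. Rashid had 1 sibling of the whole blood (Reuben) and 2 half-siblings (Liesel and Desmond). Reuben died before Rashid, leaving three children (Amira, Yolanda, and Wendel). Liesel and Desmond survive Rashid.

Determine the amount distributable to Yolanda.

Yolanda receives ₹48,000.

The entire ₹288,000 passes to the siblings and their issue.
Counting each half-blood sibling's line as half a unit, there are 2 units in ₹288,000, so one unit is ₹144,000. Whole-blood lines (Reuben) take ₹144,000 each; half-blood lines (Liesel and Desmond) take ₹72,000 each.
Reuben's share (₹144,000) is divided into 3 shares of ₹48,000: Amira, Yolanda, and Wendel each take ₹48,000.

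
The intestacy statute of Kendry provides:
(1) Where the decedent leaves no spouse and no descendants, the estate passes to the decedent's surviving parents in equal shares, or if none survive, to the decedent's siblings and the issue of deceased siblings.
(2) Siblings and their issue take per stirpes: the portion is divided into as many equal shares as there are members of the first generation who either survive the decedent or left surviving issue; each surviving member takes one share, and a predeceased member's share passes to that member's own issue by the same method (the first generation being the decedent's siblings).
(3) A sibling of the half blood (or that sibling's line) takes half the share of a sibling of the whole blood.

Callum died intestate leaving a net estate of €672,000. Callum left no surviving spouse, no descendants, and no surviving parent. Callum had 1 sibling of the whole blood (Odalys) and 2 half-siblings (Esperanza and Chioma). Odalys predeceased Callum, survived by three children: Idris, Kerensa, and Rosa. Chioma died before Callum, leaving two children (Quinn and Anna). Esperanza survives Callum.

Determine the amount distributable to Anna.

The entire €672,000 passes to the siblings and their issue.
Counting each half-blood sibling's line as half a unit, there are 2 units in €672,000, so one unit is €336,000. Whole-blood lines (Odalys) take €336,000 each; half-blood lines (Esperanza and Chioma) take €168,000 each.
Odalys's share (€336,000) is divided into 3 shares of €112,000: Idris, Kerensa, and Rosa each take €112,000.
Chioma's share (€168,000) is divided into 2 shares of €84,000: Quinn and Anna each take €84,000.

Anna receives €84,000.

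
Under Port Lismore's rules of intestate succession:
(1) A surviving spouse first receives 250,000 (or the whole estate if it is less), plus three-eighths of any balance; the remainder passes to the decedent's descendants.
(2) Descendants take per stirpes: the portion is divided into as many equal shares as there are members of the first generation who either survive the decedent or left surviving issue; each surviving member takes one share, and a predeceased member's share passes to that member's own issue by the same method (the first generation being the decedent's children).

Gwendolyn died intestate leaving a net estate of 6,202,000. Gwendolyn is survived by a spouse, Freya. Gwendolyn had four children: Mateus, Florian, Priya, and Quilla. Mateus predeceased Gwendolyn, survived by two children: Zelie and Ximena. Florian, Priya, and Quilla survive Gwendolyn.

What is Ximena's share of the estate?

Freya first takes 250,000, leaving a balance of 5,952,000. Freya then takes three-eighths of the balance (2,232,000), for a total of 2,482,000. The remaining 3,720,000 passes to the descendants.
The descendants' portion (3,720,000) is divided into 4 shares of 930,000: Florian, Priya, and Quilla each take 930,000; Mateus's 930,000 share passes to Mateus's issue.
Mateus's share (930,000) is divided into 2 shares of 465,000: Zelie and Ximena each take 465,000.

Ximena receives 465,000.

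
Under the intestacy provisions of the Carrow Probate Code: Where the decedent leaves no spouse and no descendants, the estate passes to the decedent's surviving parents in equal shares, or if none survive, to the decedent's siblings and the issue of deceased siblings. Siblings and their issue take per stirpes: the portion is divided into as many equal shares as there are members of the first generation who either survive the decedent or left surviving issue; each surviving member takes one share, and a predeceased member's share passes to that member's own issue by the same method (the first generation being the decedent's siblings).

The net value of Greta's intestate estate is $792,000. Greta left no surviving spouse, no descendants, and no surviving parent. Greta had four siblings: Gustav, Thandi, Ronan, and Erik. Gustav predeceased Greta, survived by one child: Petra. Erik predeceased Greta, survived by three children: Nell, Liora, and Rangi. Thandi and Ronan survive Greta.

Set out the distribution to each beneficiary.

The entire $792,000 passes to the siblings and their issue.
That amount ($792,000) is divided into 4 shares of $198,000: Thandi and Ronan each take $198,000; Gustav's $198,000 share passes to Gustav's issue; Erik's $198,000 share passes to Erik's issue.
Gustav's share ($198,000) passes entirely to Petra.
Erik's share ($198,000) is divided into 3 shares of $66,000: Nell, Liora, and Rangi each take $66,000.

Petra: $198,000; Thandi: $198,000; Ronan: $198,000; Nell: $66,000; Liora: $66,000; Rangi: $66,000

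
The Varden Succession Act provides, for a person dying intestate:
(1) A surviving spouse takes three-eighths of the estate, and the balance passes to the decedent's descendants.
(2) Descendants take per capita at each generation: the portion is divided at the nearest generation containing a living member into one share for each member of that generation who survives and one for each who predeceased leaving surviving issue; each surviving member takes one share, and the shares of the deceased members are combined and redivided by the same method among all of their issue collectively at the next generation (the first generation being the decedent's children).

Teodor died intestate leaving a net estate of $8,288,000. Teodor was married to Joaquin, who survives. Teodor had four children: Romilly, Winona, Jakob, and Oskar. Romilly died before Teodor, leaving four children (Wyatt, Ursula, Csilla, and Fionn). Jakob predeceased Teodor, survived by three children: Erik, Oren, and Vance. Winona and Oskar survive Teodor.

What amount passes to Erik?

Joaquin takes three-eighths of $8,288,000 = $3,108,000. The remaining $5,180,000 passes to the descendants.
The descendants' portion ($5,180,000) is divided at the children's generation into 4 shares of $1,295,000. Winona and Oskar each take $1,295,000. The 2 shares of the deceased (Romilly and Jakob) are combined into a pool of $2,590,000.
That pool ($2,590,000) is divided at the grandchildren's generation equally among Wyatt, Ursula, Csilla, Fionn, Erik, Oren, and Vance: $370,000 each.

Erik receives $370,000.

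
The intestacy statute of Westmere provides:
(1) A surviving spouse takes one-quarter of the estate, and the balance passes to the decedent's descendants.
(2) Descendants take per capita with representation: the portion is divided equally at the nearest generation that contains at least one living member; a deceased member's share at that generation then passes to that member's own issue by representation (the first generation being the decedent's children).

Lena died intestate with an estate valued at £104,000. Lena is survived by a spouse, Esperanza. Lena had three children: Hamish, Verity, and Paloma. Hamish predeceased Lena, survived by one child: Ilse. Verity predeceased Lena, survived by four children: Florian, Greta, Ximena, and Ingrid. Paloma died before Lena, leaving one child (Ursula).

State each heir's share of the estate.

Esperanza: £26,000; Ilse: £13,000; Florian: £13,000; Greta: £13,000; Ximena: £13,000; Ingrid: £13,000; Ursula: £13,000

Esperanza takes one-quarter of £104,000 = £26,000. The remaining £78,000 passes to the descendants.
No child survives, so the initial division is made at the grandchildren's generation.
The descendants' portion (£78,000) is divided into 6 shares of £13,000: Ilse, Florian, Greta, Ximena, Ingrid, and Ursula each take £13,000.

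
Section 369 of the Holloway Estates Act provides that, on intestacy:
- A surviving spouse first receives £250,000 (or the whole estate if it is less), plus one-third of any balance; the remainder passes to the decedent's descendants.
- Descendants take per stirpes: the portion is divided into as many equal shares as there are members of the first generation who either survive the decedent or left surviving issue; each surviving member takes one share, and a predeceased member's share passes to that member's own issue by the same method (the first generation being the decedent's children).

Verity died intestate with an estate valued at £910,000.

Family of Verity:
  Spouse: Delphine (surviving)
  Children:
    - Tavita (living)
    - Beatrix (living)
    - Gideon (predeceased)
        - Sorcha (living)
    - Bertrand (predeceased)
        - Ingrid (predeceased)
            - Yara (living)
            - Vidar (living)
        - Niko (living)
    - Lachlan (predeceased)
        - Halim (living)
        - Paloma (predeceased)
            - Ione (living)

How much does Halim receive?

Halim receives £44,000.

Delphine first takes £250,000, leaving a balance of £660,000. Delphine then takes one-third of the balance (£220,000), for a total of £470,000. The remaining £440,000 passes to the descendants.
The descendants' portion (£440,000) is divided into 5 shares of £88,000: Tavita and Beatrix each take £88,000; Gideon's £88,000 share passes to Gideon's issue; Bertrand's £88,000 share passes to Bertrand's issue; Lachlan's £88,000 share passes to Lachlan's issue.
Gideon's share (£88,000) passes entirely to Sorcha.
Bertrand's share (£88,000) is divided into 2 shares of £44,000: Niko takes £44,000; Ingrid's £44,000 share passes to Ingrid's issue.
Ingrid's share (£44,000) is divided into 2 shares of £22,000: Yara and Vidar each take £22,000.
Lachlan's share (£88,000) is divided into 2 shares of £44,000: Halim takes £44,000; Paloma's £44,000 share passes to Paloma's issue.
Paloma's share (£44,000) passes entirely to Ione.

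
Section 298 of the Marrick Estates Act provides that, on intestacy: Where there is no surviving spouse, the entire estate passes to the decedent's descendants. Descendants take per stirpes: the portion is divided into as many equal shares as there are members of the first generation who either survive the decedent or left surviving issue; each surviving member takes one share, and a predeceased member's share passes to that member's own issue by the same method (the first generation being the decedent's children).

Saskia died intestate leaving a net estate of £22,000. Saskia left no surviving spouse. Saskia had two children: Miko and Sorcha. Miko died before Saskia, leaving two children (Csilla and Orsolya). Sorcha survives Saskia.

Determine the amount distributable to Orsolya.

The entire £22,000 passes to the descendants.
That amount (£22,000) is divided into 2 shares of £11,000: Sorcha takes £11,000; Miko's £11,000 share passes to Miko's issue.
Miko's share (£11,000) is divided into 2 shares of £5,500: Csilla and Orsolya each take £5,500.

Orsolya receives £5,500.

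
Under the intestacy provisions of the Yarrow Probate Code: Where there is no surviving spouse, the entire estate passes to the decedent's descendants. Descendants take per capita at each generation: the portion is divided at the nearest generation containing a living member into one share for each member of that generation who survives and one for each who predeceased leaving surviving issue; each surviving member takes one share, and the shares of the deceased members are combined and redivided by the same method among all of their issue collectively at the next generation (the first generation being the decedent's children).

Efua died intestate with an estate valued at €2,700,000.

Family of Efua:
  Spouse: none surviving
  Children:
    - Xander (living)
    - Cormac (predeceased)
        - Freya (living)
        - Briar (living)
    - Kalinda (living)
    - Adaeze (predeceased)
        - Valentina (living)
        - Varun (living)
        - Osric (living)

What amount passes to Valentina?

The entire €2,700,000 passes to the descendants.
That amount (€2,700,000) is divided at the children's generation into 4 shares of €675,000. Xander and Kalinda each take €675,000. The 2 shares of the deceased (Cormac and Adaeze) are combined into a pool of €1,350,000.
That pool (€1,350,000) is divided at the grandchildren's generation equally among Freya, Briar, Valentina, Varun, and Osric: €270,000 each.

Valentina receives €270,000.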